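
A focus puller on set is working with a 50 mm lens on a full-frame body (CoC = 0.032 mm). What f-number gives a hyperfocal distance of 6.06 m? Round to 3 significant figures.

f/13

Rearrange H = f²/(N·c) + f for N: N = f² / ((H − f)·c).
N = 50² / ((6060 − 50) × 0.032) = 2500 / 192.3 ≈ 13.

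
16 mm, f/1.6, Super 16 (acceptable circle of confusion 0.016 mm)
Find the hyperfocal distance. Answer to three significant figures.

10.0 m

Hyperfocal distance H = f²/(N·c) + f = 16²/(1.6 × 0.016) + 16 = 256/0.0256 + 16 ≈ 10016.0 mm ≈ 10.0 m.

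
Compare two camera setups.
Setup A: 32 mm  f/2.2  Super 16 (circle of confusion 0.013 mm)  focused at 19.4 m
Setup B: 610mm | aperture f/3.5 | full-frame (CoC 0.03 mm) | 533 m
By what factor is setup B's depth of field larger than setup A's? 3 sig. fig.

5.52

Setup A: H = 32²/(2.2×0.013) + 32 ≈ 35836.2 mm; DoF = Df − Dn = 42260 − 12590 ≈ 29670 mm.
Setup B: H = 610²/(3.5×0.03) + 610 ≈ 3544419.5 mm; DoF = Df − Dn = 627229 − 463385 ≈ 163844 mm.
Ratio = 163844 / 29670 ≈ 5.52.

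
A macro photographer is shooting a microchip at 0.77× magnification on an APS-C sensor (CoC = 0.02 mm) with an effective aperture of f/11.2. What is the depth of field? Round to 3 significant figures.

At magnification m, DoF ≈ 2·N_eff·c/m² = 2 × 11.2 × 0.02 / 0.77² = 0.448 / 0.5929 ≈ 0.756 mm.

0.756 mm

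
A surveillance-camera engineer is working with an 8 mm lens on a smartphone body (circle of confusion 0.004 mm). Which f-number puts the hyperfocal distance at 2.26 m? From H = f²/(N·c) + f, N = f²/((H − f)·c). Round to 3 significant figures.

Rearrange H = f²/(N·c) + f for N: N = f² / ((H − f)·c).
N = 8² / ((2260 − 8) × 0.004) = 64 / 9.008 ≈ 7.10.

f/7.10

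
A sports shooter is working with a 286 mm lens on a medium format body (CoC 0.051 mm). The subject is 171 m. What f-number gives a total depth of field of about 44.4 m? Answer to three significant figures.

Write h = H − f = f²/(N·c). The thin-lens limits are Dn = s·h/(h + (s−f)) and Df = s·h/(h − (s−f)), so DoF = Df − Dn = 2·s·(s−f)·h / (h² − (s−f)²).
That is a quadratic in h: DoF·h² − 2·s·(s−f)·h − DoF·(s−f)² = 0 ⇒ h = (s−f)·(s + √(s² + DoF²)) / DoF = 170714 × (171000 + √(171000² + 44400²)) / 44400 = 170714 × (171000 + 176670) / 44400 ≈ 1336761 mm.
Then N = f²/(c·h) = 286² / (0.051 × 1336761) = 81796 / 68175 ≈ 1.20.

f/1.20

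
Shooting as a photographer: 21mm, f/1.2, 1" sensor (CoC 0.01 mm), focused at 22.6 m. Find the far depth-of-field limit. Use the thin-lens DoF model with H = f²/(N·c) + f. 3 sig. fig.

58.6 m

Hyperfocal distance H = f²/(N·c) + f = 21²/(1.2 × 0.01) + 21 = 441/0.012 + 21 ≈ 36771.0 mm ≈ 36.77 m.
Far limit Df = s·(H − f)/(H − s) = 22600 × (36771.0 − 21) / (36771.0 − 22600) = 22600 × 36750.0 / 14171.0 ≈ 58609 mm ≈ 58.6 m.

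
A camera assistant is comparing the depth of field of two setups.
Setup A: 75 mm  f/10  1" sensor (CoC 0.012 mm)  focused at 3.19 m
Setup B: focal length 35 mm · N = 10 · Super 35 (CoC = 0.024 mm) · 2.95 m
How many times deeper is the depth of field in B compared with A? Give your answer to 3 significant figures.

Setup A: H = 75²/(10×0.012) + 75 ≈ 46950.0 mm; DoF = Df − Dn = 3417.08 − 2991.22 ≈ 425.86 mm.
Setup B: H = 35²/(10×0.024) + 35 ≈ 5139.2 mm; DoF = Df − Dn = 6878.1 − 1877.7 ≈ 5000.4 mm.
Ratio = 5000.4 / 425.86 ≈ 11.7.

11.7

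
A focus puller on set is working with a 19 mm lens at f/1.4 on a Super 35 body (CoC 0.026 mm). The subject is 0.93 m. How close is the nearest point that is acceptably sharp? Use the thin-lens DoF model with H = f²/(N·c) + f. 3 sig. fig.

0.852 m

Hyperfocal distance H = f²/(N·c) + f = 19²/(1.4 × 0.026) + 19 = 361/0.0364 + 19 ≈ 9936.6 mm ≈ 9.937 m.
Near limit Dn = s·(H − f)/(H + s − 2f) = 930 × (9936.6 − 19) / (9936.6 + 930 − 2 × 19) = 930 × 9917.6 / 10828.6 ≈ 851.76 mm ≈ 0.852 m.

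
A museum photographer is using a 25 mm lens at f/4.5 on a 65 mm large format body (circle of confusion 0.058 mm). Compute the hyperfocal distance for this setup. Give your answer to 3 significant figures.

Hyperfocal distance H = f²/(N·c) + f = 25²/(4.5 × 0.058) + 25 = 625/0.261 + 25 ≈ 2419.6 mm ≈ 2.42 m.

2.42 m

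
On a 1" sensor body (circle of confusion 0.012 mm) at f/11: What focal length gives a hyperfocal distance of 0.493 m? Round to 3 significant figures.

From H = f²/(N·c) + f, with f ≪ H: f ≈ √(H·N·c) = √(493 × 11 × 0.012) = √65.076 ≈ 8.067 mm.
Exact: f² + N·c·f − N·c·H = 0 ⇒ f = (−N·c + √((N·c)² + 4·N·c·H))/2 = (−0.132 + √260.32)/2 ≈ 8.0012 mm ≈ 8.00 mm.

8.00 mm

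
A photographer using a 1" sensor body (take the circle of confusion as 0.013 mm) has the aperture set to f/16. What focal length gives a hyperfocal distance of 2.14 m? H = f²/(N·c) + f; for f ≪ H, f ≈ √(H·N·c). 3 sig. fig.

21.0 mm

From H = f²/(N·c) + f, with f ≪ H: f ≈ √(H·N·c) = √(2140 × 16 × 0.013) = √445.12 ≈ 21.10 mm.
Exact: f² + N·c·f − N·c·H = 0 ⇒ f = (−N·c + √((N·c)² + 4·N·c·H))/2 = (−0.208 + √1780.5)/2 ≈ 20.994 mm ≈ 21.0 mm.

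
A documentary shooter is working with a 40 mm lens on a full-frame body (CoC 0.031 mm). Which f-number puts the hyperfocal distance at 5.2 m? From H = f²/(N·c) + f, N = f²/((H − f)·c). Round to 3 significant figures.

f/10

Rearrange H = f²/(N·c) + f for N: N = f² / ((H − f)·c).
N = 40² / ((5200 − 40) × 0.031) = 1600 / 160.0 ≈ 10.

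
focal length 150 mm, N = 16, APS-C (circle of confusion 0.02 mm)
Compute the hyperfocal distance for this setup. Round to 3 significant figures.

Hyperfocal distance H = f²/(N·c) + f = 150²/(16 × 0.02) + 150 = 22500/0.32 + 150 ≈ 70462.5 mm ≈ 70.5 m.

70.5 m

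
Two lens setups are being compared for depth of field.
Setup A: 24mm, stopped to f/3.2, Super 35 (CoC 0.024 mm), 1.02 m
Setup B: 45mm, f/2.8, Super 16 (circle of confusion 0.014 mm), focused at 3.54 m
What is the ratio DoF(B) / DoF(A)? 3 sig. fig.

Setup A: H = 24²/(3.2×0.024) + 24 ≈ 7524.0 mm; DoF = Df − Dn = 1176.20 − 900.42 ≈ 275.78 mm.
Setup B: H = 45²/(2.8×0.014) + 45 ≈ 51703.2 mm; DoF = Df − Dn = 3796.88 − 3315.67 ≈ 481.21 mm.
Ratio = 481.21 / 275.78 ≈ 1.74.

1.74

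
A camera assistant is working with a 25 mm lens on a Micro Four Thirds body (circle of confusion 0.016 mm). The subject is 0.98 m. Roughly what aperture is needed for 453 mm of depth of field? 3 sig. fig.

Write h = H − f = f²/(N·c). The thin-lens limits are Dn = s·h/(h + (s−f)) and Df = s·h/(h − (s−f)), so DoF = Df − Dn = 2·s·(s−f)·h / (h² − (s−f)²).
That is a quadratic in h: DoF·h² − 2·s·(s−f)·h − DoF·(s−f)² = 0 ⇒ h = (s−f)·(s + √(s² + DoF²)) / DoF = 955 × (980 + √(980² + 453²)) / 453 = 955 × (980 + 1079.63) / 453 ≈ 4342.1 mm.
Then N = f²/(c·h) = 25² / (0.016 × 4342.1) = 625 / 69.473 ≈ 9.

f/9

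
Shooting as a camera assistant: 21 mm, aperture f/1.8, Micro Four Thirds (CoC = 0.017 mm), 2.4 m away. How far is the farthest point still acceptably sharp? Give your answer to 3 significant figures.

2.87 m

Hyperfocal distance H = f²/(N·c) + f = 21²/(1.8 × 0.017) + 21 = 441/0.0306 + 21 ≈ 14432.8 mm ≈ 14.43 m.
Far limit Df = s·(H − f)/(H − s) = 2400 × (14432.8 − 21) / (14432.8 − 2400) = 2400 × 14411.8 / 12032.8 ≈ 2874.5 mm ≈ 2.87 m.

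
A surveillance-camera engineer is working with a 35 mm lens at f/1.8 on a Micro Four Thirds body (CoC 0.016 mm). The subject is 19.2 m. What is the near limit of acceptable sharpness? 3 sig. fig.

Hyperfocal distance H = f²/(N·c) + f = 35²/(1.8 × 0.016) + 35 = 1225/0.0288 + 35 ≈ 42569.7 mm ≈ 42.57 m.
Near limit Dn = s·(H − f)/(H + s − 2f) = 19200 × (42569.7 − 35) / (42569.7 + 19200 − 2 × 35) = 19200 × 42534.7 / 61699.7 ≈ 13236 mm ≈ 13.2 m.

13.2 m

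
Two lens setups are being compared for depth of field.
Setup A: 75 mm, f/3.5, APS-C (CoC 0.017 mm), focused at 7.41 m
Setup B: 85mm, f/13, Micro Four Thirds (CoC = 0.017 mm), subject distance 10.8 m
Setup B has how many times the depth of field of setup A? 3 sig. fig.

Setup A: H = 75²/(3.5×0.017) + 75 ≈ 94612.8 mm; DoF = Df − Dn = 8033.3 − 6876.5 ≈ 1156.8 mm.
Setup B: H = 85²/(13×0.017) + 85 ≈ 32777.3 mm; DoF = Df − Dn = 16065.5 − 8134.0 ≈ 7931.5 mm.
Ratio = 7931.5 / 1156.8 ≈ 6.86.

6.86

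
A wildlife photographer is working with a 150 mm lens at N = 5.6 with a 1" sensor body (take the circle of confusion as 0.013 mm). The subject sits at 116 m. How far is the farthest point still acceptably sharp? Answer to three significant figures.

Hyperfocal distance H = f²/(N·c) + f = 150²/(5.6 × 0.013) + 150 = 22500/0.0728 + 150 ≈ 309215.9 mm ≈ 309.2 m.
Far limit Df = s·(H − f)/(H − s) = 116000 × (309215.9 − 150) / (309215.9 − 116000) = 116000 × 309065.9 / 193215.9 ≈ 185552 mm ≈ 186 m.

186 m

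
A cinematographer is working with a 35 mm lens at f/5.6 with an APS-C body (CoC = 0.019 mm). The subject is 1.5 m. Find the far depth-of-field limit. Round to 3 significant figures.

1.72 m

Hyperfocal distance H = f²/(N·c) + f = 35²/(5.6 × 0.019) + 35 = 1225/0.1064 + 35 ≈ 11548.2 mm ≈ 11.55 m.
Far limit Df = s·(H − f)/(H − s) = 1500 × (11548.2 − 35) / (11548.2 − 1500) = 1500 × 11513.2 / 10048.2 ≈ 1718.7 mm ≈ 1.72 m.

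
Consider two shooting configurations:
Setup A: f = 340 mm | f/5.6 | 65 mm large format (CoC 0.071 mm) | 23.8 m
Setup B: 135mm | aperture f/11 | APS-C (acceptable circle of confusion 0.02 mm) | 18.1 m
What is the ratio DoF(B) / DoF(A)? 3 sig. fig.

Setup A: H = 340²/(5.6×0.071) + 340 ≈ 291084.5 mm; DoF = Df − Dn = 25889.0 − 22023.0 ≈ 3866.0 mm.
Setup B: H = 135²/(11×0.02) + 135 ≈ 82975.9 mm; DoF = Df − Dn = 23112.1 − 14874.3 ≈ 8237.8 mm.
Ratio = 8237.8 / 3866.0 ≈ 2.13.

2.13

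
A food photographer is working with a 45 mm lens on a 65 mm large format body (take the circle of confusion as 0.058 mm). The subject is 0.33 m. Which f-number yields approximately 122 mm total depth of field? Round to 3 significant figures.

Write h = H − f = f²/(N·c). The thin-lens limits are Dn = s·h/(h + (s−f)) and Df = s·h/(h − (s−f)), so DoF = Df − Dn = 2·s·(s−f)·h / (h² − (s−f)²).
That is a quadratic in h: DoF·h² − 2·s·(s−f)·h − DoF·(s−f)² = 0 ⇒ h = (s−f)·(s + √(s² + DoF²)) / DoF = 285 × (330 + √(330² + 122²)) / 122 = 285 × (330 + 351.830) / 122 ≈ 1592.8 mm.
Then N = f²/(c·h) = 45² / (0.058 × 1592.8) = 2025 / 92.382 ≈ 21.9.

f/21.9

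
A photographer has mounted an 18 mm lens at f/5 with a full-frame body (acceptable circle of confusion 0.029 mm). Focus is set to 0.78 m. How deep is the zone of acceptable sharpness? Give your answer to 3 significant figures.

0.602 m

Hyperfocal distance H = f²/(N·c) + f = 18²/(5 × 0.029) + 18 = 324/0.145 + 18 ≈ 2252.5 mm ≈ 2.252 m.
Near limit Dn = s·(H − f)/(H + s − 2f) = 780 × (2252.5 − 18) / (2252.5 + 780 − 2 × 18) = 780 × 2234.5 / 2996.5 ≈ 581.65 mm.
Far limit Df = s·(H − f)/(H − s) = 780 × (2252.5 − 18) / (2252.5 − 780) = 780 × 2234.5 / 1472.5 ≈ 1183.64 mm.
Depth of field = Df − Dn = 1183.64 − 581.65 ≈ 601.99 mm ≈ 0.602 m.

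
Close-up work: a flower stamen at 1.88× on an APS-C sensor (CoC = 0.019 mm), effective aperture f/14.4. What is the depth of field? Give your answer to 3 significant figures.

At magnification m, DoF ≈ 2·N_eff·c/m² = 2 × 14.4 × 0.019 / 1.88² = 0.5472 / 3.534 ≈ 0.155 mm.

0.155 mm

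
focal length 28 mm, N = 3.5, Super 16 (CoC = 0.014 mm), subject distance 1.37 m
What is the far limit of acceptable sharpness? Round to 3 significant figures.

Hyperfocal distance H = f²/(N·c) + f = 28²/(3.5 × 0.014) + 28 = 784/0.049 + 28 ≈ 16028.0 mm ≈ 16.03 m.
Far limit Df = s·(H − f)/(H − s) = 1370 × (16028.0 − 28) / (16028.0 − 1370) = 1370 × 16000.0 / 14658.0 ≈ 1495.4 mm ≈ 1.50 m.

1.50 m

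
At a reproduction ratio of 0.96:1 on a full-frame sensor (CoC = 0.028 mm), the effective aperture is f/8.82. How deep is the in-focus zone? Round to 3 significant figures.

0.536 mm

At magnification m, DoF ≈ 2·N_eff·c/m² = 2 × 8.82 × 0.028 / 0.96² = 0.4939 / 0.9216 ≈ 0.536 mm.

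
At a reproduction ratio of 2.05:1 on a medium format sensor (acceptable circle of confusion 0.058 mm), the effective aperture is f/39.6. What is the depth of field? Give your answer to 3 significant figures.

1.09 mm

At magnification m, DoF ≈ 2·N_eff·c/m² = 2 × 39.6 × 0.058 / 2.05² = 4.594 / 4.202 ≈ 1.09 mm.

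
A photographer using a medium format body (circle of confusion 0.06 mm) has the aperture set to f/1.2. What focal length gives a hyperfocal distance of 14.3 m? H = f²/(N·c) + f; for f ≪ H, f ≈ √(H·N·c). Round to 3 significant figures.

From H = f²/(N·c) + f, with f ≪ H: f ≈ √(H·N·c) = √(14300 × 1.2 × 0.06) = √1029.6 ≈ 32.09 mm.
The +f correction barely moves this — solving exactly, f² + N·c·f − N·c·H = 0 ⇒ f = (−N·c + √((N·c)² + 4·N·c·H))/2 = (−0.072 + √4118.4)/2 ≈ 32.051 mm, so f ≈ 32.1 mm.

32.1 mm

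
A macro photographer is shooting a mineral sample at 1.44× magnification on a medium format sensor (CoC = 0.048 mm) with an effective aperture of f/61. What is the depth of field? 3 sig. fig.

At magnification m, DoF ≈ 2·N_eff·c/m² = 2 × 61 × 0.048 / 1.44² = 5.856 / 2.074 ≈ 2.82 mm.

2.82 mm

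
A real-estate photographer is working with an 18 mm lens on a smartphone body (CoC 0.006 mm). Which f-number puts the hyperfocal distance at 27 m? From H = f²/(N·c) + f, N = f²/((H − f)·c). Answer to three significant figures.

f/2.00

Rearrange H = f²/(N·c) + f for N: N = f² / ((H − f)·c).
N = 18² / ((27000 − 18) × 0.006) = 324 / 161.9 ≈ 2.00.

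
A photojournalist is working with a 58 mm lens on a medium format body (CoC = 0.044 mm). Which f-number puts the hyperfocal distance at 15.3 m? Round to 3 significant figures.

Rearrange H = f²/(N·c) + f for N: N = f² / ((H − f)·c).
N = 58² / ((15300 − 58) × 0.044) = 3364 / 670.6 ≈ 5.02.

f/5.02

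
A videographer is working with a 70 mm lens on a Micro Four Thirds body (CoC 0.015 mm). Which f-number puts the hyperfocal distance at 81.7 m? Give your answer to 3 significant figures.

f/4

Rearrange H = f²/(N·c) + f for N: N = f² / ((H − f)·c).
N = 70² / ((81700 − 70) × 0.015) = 4900 / 1224 ≈ 4.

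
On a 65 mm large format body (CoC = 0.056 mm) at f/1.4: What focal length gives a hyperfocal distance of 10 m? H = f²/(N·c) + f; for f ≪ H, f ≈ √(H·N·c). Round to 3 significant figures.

28.0 mm

From H = f²/(N·c) + f, with f ≪ H: f ≈ √(H·N·c) = √(10000 × 1.4 × 0.056) = √784.00 ≈ 28.00 mm.
The +f correction barely moves this — solving exactly, f² + N·c·f − N·c·H = 0 ⇒ f = (−N·c + √((N·c)² + 4·N·c·H))/2 = (−0.0784 + √3136.0)/2 ≈ 27.961 mm, so f ≈ 28.0 mm.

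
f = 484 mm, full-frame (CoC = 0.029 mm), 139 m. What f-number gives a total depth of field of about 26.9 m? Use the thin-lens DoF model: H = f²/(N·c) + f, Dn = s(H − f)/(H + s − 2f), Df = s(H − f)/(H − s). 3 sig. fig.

f/5.59

Write h = H − f = f²/(N·c). The thin-lens limits are Dn = s·h/(h + (s−f)) and Df = s·h/(h − (s−f)), so DoF = Df − Dn = 2·s·(s−f)·h / (h² − (s−f)²).
That is a quadratic in h: DoF·h² − 2·s·(s−f)·h − DoF·(s−f)² = 0 ⇒ h = (s−f)·(s + √(s² + DoF²)) / DoF = 138516 × (139000 + √(139000² + 26900²)) / 26900 = 138516 × (139000 + 141579) / 26900 ≈ 1444784 mm.
Then N = f²/(c·h) = 484² / (0.029 × 1444784) = 234256 / 41899 ≈ 5.59.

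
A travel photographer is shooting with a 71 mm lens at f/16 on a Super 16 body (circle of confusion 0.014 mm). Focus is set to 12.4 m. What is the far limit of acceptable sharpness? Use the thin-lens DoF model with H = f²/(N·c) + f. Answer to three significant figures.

27.4 m

Hyperfocal distance H = f²/(N·c) + f = 71²/(16 × 0.014) + 71 = 5041/0.224 + 71 ≈ 22575.5 mm ≈ 22.58 m.
Far limit Df = s·(H − f)/(H − s) = 12400 × (22575.5 − 71) / (22575.5 − 12400) = 12400 × 22504.5 / 10175.5 ≈ 27424 mm ≈ 27.4 m.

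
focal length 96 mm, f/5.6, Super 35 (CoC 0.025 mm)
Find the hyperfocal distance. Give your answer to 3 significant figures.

Hyperfocal distance H = f²/(N·c) + f = 96²/(5.6 × 0.025) + 96 = 9216/0.14 + 96 ≈ 65924.6 mm ≈ 65.9 m.

65.9 m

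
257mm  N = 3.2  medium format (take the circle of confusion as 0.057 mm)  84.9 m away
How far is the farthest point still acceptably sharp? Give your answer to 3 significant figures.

Hyperfocal distance H = f²/(N·c) + f = 257²/(3.2 × 0.057) + 257 = 66049/0.1824 + 257 ≈ 362367.7 mm ≈ 362.4 m.
Far limit Df = s·(H − f)/(H − s) = 84900 × (362367.7 − 257) / (362367.7 − 84900) = 84900 × 362110.7 / 277467.7 ≈ 110799 mm ≈ 111 m.

111 m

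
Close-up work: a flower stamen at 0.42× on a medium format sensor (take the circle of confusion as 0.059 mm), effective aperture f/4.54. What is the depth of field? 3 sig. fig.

At magnification m, DoF ≈ 2·N_eff·c/m² = 2 × 4.54 × 0.059 / 0.42² = 0.5357 / 0.1764 ≈ 3.04 mm.

3.04 mm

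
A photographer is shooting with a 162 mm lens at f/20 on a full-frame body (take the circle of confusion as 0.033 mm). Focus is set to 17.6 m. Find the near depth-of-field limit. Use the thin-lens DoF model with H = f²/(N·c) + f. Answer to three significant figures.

Hyperfocal distance H = f²/(N·c) + f = 162²/(20 × 0.033) + 162 = 26244/0.66 + 162 ≈ 39925.6 mm ≈ 39.93 m.
Near limit Dn = s·(H − f)/(H + s − 2f) = 17600 × (39925.6 − 162) / (39925.6 + 17600 − 2 × 162) = 17600 × 39763.6 / 57201.6 ≈ 12235 mm ≈ 12.2 m.

12.2 m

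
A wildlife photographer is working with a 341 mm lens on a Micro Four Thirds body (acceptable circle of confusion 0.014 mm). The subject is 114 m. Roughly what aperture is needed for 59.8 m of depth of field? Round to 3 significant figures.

f/18

Write h = H − f = f²/(N·c). The thin-lens limits are Dn = s·h/(h + (s−f)) and Df = s·h/(h − (s−f)), so DoF = Df − Dn = 2·s·(s−f)·h / (h² − (s−f)²).
That is a quadratic in h: DoF·h² − 2·s·(s−f)·h − DoF·(s−f)² = 0 ⇒ h = (s−f)·(s + √(s² + DoF²)) / DoF = 113659 × (114000 + √(114000² + 59800²)) / 59800 = 113659 × (114000 + 128732) / 59800 ≈ 461350 mm.
Then N = f²/(c·h) = 341² / (0.014 × 461350) = 116281 / 6458.9 ≈ 18.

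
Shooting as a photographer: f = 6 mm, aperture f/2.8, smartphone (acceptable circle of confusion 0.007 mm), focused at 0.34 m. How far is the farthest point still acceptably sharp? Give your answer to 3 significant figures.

416 mm

Hyperfocal distance H = f²/(N·c) + f = 6²/(2.8 × 0.007) + 6 = 36/0.0196 + 6 ≈ 1842.7 mm ≈ 1.843 m.
Far limit Df = s·(H − f)/(H − s) = 340 × (1842.7 − 6) / (1842.7 − 340) = 340 × 1836.7 / 1502.7 ≈ 415.57 mm.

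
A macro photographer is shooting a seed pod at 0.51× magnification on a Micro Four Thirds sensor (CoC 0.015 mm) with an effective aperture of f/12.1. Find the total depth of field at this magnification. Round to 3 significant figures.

1.40 mm

At magnification m, DoF ≈ 2·N_eff·c/m² = 2 × 12.1 × 0.015 / 0.51² = 0.363 / 0.2601 ≈ 1.4 mm.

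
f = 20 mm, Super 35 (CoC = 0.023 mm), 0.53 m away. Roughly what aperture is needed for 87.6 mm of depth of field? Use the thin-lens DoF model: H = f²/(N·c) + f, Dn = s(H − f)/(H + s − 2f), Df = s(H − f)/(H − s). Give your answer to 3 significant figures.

Write h = H − f = f²/(N·c). The thin-lens limits are Dn = s·h/(h + (s−f)) and Df = s·h/(h − (s−f)), so DoF = Df − Dn = 2·s·(s−f)·h / (h² − (s−f)²).
That is a quadratic in h: DoF·h² − 2·s·(s−f)·h − DoF·(s−f)² = 0 ⇒ h = (s−f)·(s + √(s² + DoF²)) / DoF = 510 × (530 + √(530² + 87.6²)) / 87.6 = 510 × (530 + 537.191) / 87.6 ≈ 6213.1 mm.
Then N = f²/(c·h) = 20² / (0.023 × 6213.1) = 400 / 142.90 ≈ 2.80.

f/2.80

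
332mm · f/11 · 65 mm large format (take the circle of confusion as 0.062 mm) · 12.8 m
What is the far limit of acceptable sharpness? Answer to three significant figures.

Hyperfocal distance H = f²/(N·c) + f = 332²/(11 × 0.062) + 332 = 110224/0.682 + 332 ≈ 161950.8 mm ≈ 162.0 m.
Far limit Df = s·(H − f)/(H − s) = 12800 × (161950.8 − 332) / (161950.8 − 12800) = 12800 × 161618.8 / 149150.8 ≈ 13870 mm ≈ 13.9 m.

13.9 m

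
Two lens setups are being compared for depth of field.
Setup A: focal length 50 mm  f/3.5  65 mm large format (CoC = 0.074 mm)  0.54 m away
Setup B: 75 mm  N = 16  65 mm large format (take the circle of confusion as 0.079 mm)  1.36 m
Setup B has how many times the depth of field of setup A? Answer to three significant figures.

15.6

Setup A: H = 50²/(3.5×0.074) + 50 ≈ 9702.5 mm; DoF = Df − Dn = 568.879 − 513.912 ≈ 54.967 mm.
Setup B: H = 75²/(16×0.079) + 75 ≈ 4525.2 mm; DoF = Df − Dn = 1912.14 − 1055.28 ≈ 856.86 mm.
Ratio = 856.86 / 54.967 ≈ 15.6.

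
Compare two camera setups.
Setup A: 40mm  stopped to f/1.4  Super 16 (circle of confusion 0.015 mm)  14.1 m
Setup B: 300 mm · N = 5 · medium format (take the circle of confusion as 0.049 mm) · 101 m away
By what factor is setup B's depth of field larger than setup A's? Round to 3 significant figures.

Setup A: H = 40²/(1.4×0.015) + 40 ≈ 76230.5 mm; DoF = Df − Dn = 17290.8 − 11903.4 ≈ 5387.4 mm.
Setup B: H = 300²/(5×0.049) + 300 ≈ 367646.9 mm; DoF = Df − Dn = 139143 − 79270 ≈ 59873 mm.
Ratio = 59873 / 5387.4 ≈ 11.1.

11.1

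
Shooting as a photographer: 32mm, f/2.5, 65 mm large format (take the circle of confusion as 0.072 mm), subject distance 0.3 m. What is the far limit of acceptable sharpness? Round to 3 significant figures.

Hyperfocal distance H = f²/(N·c) + f = 32²/(2.5 × 0.072) + 32 = 1024/0.18 + 32 ≈ 5720.9 mm ≈ 5.721 m.
Far limit Df = s·(H − f)/(H − s) = 300 × (5720.9 − 32) / (5720.9 − 300) = 300 × 5688.9 / 5420.9 ≈ 314.83 mm.

315 mm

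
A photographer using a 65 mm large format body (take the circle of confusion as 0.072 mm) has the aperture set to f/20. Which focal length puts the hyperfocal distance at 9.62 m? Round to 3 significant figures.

From H = f²/(N·c) + f, with f ≪ H: f ≈ √(H·N·c) = √(9620 × 20 × 0.072) = √13853 ≈ 117.7 mm.
Exact: f² + N·c·f − N·c·H = 0 ⇒ f = (−N·c + √((N·c)² + 4·N·c·H))/2 = (−1.44 + √55413)/2 ≈ 116.98 mm ≈ 117 mm.

117 mm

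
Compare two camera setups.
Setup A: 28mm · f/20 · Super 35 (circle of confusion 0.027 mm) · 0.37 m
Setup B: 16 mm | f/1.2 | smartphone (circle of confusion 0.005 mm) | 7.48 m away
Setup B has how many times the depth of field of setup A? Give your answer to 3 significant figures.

14.6

Setup A: H = 28²/(20×0.027) + 28 ≈ 1479.9 mm; DoF = Df − Dn = 484.02 − 299.46 ≈ 184.56 mm.
Setup B: H = 16²/(1.2×0.005) + 16 ≈ 42682.7 mm; DoF = Df − Dn = 9066.0 − 6366.3 ≈ 2699.7 mm.
Ratio = 2699.7 / 184.56 ≈ 14.6.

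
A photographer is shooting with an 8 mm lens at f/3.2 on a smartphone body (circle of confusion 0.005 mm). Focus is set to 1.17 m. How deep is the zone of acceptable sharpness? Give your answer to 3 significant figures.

0.742 m

Hyperfocal distance H = f²/(N·c) + f = 8²/(3.2 × 0.005) + 8 = 64/0.016 + 8 ≈ 4008.0 mm ≈ 4.008 m.
Near limit Dn = s·(H − f)/(H + s − 2f) = 1170 × (4008.0 − 8) / (4008.0 + 1170 − 2 × 8) = 1170 × 4000.0 / 5162.0 ≈ 906.63 mm.
Far limit Df = s·(H − f)/(H − s) = 1170 × (4008.0 − 8) / (4008.0 − 1170) = 1170 × 4000.0 / 2838.0 ≈ 1649.05 mm.
Depth of field = Df − Dn = 1649.05 − 906.63 ≈ 742.42 mm ≈ 0.742 m.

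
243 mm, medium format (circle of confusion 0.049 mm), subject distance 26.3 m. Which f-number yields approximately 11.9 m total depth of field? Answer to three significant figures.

Write h = H − f = f²/(N·c). The thin-lens limits are Dn = s·h/(h + (s−f)) and Df = s·h/(h − (s−f)), so DoF = Df − Dn = 2·s·(s−f)·h / (h² − (s−f)²).
That is a quadratic in h: DoF·h² − 2·s·(s−f)·h − DoF·(s−f)² = 0 ⇒ h = (s−f)·(s + √(s² + DoF²)) / DoF = 26057 × (26300 + √(26300² + 11900²)) / 11900 = 26057 × (26300 + 28866.9) / 11900 ≈ 120797 mm.
Then N = f²/(c·h) = 243² / (0.049 × 120797) = 59049 / 5919.1 ≈ 9.98.

f/9.98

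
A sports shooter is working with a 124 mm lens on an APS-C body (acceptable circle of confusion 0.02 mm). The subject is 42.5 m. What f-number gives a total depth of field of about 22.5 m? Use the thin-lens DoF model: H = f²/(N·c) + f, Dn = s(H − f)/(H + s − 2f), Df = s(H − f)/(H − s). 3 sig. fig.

f/4.51

Write h = H − f = f²/(N·c). The thin-lens limits are Dn = s·h/(h + (s−f)) and Df = s·h/(h − (s−f)), so DoF = Df − Dn = 2·s·(s−f)·h / (h² − (s−f)²).
That is a quadratic in h: DoF·h² − 2·s·(s−f)·h − DoF·(s−f)² = 0 ⇒ h = (s−f)·(s + √(s² + DoF²)) / DoF = 42376 × (42500 + √(42500² + 22500²)) / 22500 = 42376 × (42500 + 48088.5) / 22500 ≈ 170612 mm.
Then N = f²/(c·h) = 124² / (0.02 × 170612) = 15376 / 3412.2 ≈ 4.51.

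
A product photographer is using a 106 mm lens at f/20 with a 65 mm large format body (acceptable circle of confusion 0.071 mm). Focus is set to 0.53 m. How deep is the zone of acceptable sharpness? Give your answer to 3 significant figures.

Hyperfocal distance H = f²/(N·c) + f = 106²/(20 × 0.071) + 106 = 11236/1.42 + 106 ≈ 8018.7 mm ≈ 8.019 m.
Near limit Dn = s·(H − f)/(H + s − 2f) = 530 × (8018.7 − 106) / (8018.7 + 530 − 2 × 106) = 530 × 7912.7 / 8336.7 ≈ 503.044 mm.
Far limit Df = s·(H − f)/(H − s) = 530 × (8018.7 − 106) / (8018.7 − 530) = 530 × 7912.7 / 7488.7 ≈ 560.008 mm.
Depth of field = Df − Dn = 560.008 − 503.044 ≈ 56.964 mm.

57.0 mm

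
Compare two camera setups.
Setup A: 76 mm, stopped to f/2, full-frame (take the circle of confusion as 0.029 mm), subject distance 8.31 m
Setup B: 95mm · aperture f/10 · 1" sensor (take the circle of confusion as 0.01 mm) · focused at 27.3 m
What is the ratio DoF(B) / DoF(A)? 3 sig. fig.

13.1

Setup A: H = 76²/(2×0.029) + 76 ≈ 99662.2 mm; DoF = Df − Dn = 9059.0 − 7675.4 ≈ 1383.6 mm.
Setup B: H = 95²/(10×0.01) + 95 ≈ 90345.0 mm; DoF = Df − Dn = 39080 − 20977 ≈ 18103 mm.
Ratio = 18103 / 1383.6 ≈ 13.1.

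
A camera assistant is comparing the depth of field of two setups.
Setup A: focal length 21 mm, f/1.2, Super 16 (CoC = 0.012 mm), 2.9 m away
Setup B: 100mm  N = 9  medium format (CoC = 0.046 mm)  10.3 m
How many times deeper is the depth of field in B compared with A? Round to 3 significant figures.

19.2

Setup A: H = 21²/(1.2×0.012) + 21 ≈ 30646.0 mm; DoF = Df − Dn = 3200.91 − 2650.80 ≈ 550.11 mm.
Setup B: H = 100²/(9×0.046) + 100 ≈ 24254.6 mm; DoF = Df − Dn = 17829 − 7242 ≈ 10587 mm.
Ratio = 10587 / 550.11 ≈ 19.2.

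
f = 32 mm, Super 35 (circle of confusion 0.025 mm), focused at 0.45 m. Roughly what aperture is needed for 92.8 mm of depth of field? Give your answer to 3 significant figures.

Write h = H − f = f²/(N·c). The thin-lens limits are Dn = s·h/(h + (s−f)) and Df = s·h/(h − (s−f)), so DoF = Df − Dn = 2·s·(s−f)·h / (h² − (s−f)²).
That is a quadratic in h: DoF·h² − 2·s·(s−f)·h − DoF·(s−f)² = 0 ⇒ h = (s−f)·(s + √(s² + DoF²)) / DoF = 418 × (450 + √(450² + 92.8²)) / 92.8 = 418 × (450 + 459.469) / 92.8 ≈ 4096.5 mm.
Then N = f²/(c·h) = 32² / (0.025 × 4096.5) = 1024 / 102.41 ≈ 10.

f/10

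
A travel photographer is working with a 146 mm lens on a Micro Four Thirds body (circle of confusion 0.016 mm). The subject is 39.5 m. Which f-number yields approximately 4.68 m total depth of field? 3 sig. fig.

Write h = H − f = f²/(N·c). The thin-lens limits are Dn = s·h/(h + (s−f)) and Df = s·h/(h − (s−f)), so DoF = Df − Dn = 2·s·(s−f)·h / (h² − (s−f)²).
That is a quadratic in h: DoF·h² − 2·s·(s−f)·h − DoF·(s−f)² = 0 ⇒ h = (s−f)·(s + √(s² + DoF²)) / DoF = 39354 × (39500 + √(39500² + 4680²)) / 4680 = 39354 × (39500 + 39776.3) / 4680 ≈ 666632 mm.
Then N = f²/(c·h) = 146² / (0.016 × 666632) = 21316 / 10666 ≈ 2.00.

f/2.00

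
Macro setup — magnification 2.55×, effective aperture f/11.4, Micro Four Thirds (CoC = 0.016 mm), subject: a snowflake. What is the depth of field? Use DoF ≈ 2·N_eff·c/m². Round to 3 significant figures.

At magnification m, DoF ≈ 2·N_eff·c/m² = 2 × 11.4 × 0.016 / 2.55² = 0.3648 / 6.502 ≈ 0.0561 mm.

0.0561 mm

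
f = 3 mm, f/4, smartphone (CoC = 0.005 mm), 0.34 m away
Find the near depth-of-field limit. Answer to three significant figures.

194 mm

Hyperfocal distance H = f²/(N·c) + f = 3²/(4 × 0.005) + 3 = 9/0.02 + 3 ≈ 453.0 mm ≈ 0.453 m.
Near limit Dn = s·(H − f)/(H + s − 2f) = 340 × (453.0 − 3) / (453.0 + 340 − 2 × 3) = 340 × 450.0 / 787.0 ≈ 194.41 mm.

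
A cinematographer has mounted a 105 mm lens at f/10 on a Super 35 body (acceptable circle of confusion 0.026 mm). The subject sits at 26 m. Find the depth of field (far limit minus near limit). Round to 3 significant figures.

50.6 m

Hyperfocal distance H = f²/(N·c) + f = 105²/(10 × 0.026) + 105 = 11025/0.26 + 105 ≈ 42508.8 mm ≈ 42.51 m.
Near limit Dn = s·(H − f)/(H + s − 2f) = 26000 × (42508.8 − 105) / (42508.8 + 26000 − 2 × 105) = 26000 × 42403.8 / 68298.8 ≈ 16142 mm.
Far limit Df = s·(H − f)/(H − s) = 26000 × (42508.8 − 105) / (42508.8 − 26000) = 26000 × 42403.8 / 16508.8 ≈ 66782 mm.
Depth of field = Df − Dn = 66782 − 16142 ≈ 50640 mm ≈ 50.6 m.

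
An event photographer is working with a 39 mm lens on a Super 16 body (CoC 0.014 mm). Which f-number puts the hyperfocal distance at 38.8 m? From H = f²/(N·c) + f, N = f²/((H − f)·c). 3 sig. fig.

f/2.80

Rearrange H = f²/(N·c) + f for N: N = f² / ((H − f)·c).
N = 39² / ((38800 − 39) × 0.014) = 1521 / 542.7 ≈ 2.80.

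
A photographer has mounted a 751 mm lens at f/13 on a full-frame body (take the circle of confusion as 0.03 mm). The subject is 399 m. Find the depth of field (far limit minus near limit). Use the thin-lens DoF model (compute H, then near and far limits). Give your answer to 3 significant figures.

238 m

Hyperfocal distance H = f²/(N·c) + f = 751²/(13 × 0.03) + 751 = 564001/0.39 + 751 ≈ 1446907.4 mm ≈ 1447 m.
Near limit Dn = s·(H − f)/(H + s − 2f) = 399000 × (1446907.4 − 751) / (1446907.4 + 399000 − 2 × 751) = 399000 × 1446156.4 / 1844405.4 ≈ 312847 mm.
Far limit Df = s·(H − f)/(H − s) = 399000 × (1446907.4 − 751) / (1446907.4 − 399000) = 399000 × 1446156.4 / 1047907.4 ≈ 550637 mm.
Depth of field = Df − Dn = 550637 − 312847 ≈ 237790 mm ≈ 238 m.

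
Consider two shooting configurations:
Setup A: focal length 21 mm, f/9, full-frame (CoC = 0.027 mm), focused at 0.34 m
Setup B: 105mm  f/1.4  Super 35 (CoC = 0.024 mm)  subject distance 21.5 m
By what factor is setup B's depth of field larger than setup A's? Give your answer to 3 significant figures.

Setup A: H = 21²/(9×0.027) + 21 ≈ 1835.8 mm; DoF = Df − Dn = 412.51 − 289.17 ≈ 123.34 mm.
Setup B: H = 105²/(1.4×0.024) + 105 ≈ 328230.0 mm; DoF = Df − Dn = 22999.7 − 20183.9 ≈ 2815.8 mm.
Ratio = 2815.8 / 123.34 ≈ 22.8.

22.8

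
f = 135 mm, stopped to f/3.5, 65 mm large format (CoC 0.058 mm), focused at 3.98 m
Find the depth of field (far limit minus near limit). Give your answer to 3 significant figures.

342 mm

Hyperfocal distance H = f²/(N·c) + f = 135²/(3.5 × 0.058) + 135 = 18225/0.203 + 135 ≈ 89913.3 mm ≈ 89.91 m.
Near limit Dn = s·(H − f)/(H + s − 2f) = 3980 × (89913.3 − 135) / (89913.3 + 3980 − 2 × 135) = 3980 × 89778.3 / 93623.3 ≈ 3816.55 mm.
Far limit Df = s·(H − f)/(H − s) = 3980 × (89913.3 − 135) / (89913.3 − 3980) = 3980 × 89778.3 / 85933.3 ≈ 4158.08 mm.
Depth of field = Df − Dn = 4158.08 − 3816.55 ≈ 341.53 mm.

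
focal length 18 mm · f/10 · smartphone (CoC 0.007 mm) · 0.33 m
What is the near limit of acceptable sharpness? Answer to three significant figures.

Hyperfocal distance H = f²/(N·c) + f = 18²/(10 × 0.007) + 18 = 324/0.07 + 18 ≈ 4646.6 mm ≈ 4.647 m.
Near limit Dn = s·(H − f)/(H + s − 2f) = 330 × (4646.6 − 18) / (4646.6 + 330 − 2 × 18) = 330 × 4628.6 / 4940.6 ≈ 309.16 mm.

309 mm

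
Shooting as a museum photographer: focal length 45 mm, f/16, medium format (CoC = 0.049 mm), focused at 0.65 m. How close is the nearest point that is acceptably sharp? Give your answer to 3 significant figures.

Hyperfocal distance H = f²/(N·c) + f = 45²/(16 × 0.049) + 45 = 2025/0.784 + 45 ≈ 2627.9 mm ≈ 2.628 m.
Near limit Dn = s·(H − f)/(H + s − 2f) = 650 × (2627.9 − 45) / (2627.9 + 650 − 2 × 45) = 650 × 2582.9 / 3187.9 ≈ 526.64 mm ≈ 0.527 m.

0.527 m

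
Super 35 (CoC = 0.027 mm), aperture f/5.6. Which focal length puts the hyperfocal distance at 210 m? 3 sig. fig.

From H = f²/(N·c) + f, with f ≪ H: f ≈ √(H·N·c) = √(210000 × 5.6 × 0.027) = √31752 ≈ 178.2 mm.
The +f correction barely moves this — solving exactly, f² + N·c·f − N·c·H = 0 ⇒ f = (−N·c + √((N·c)² + 4·N·c·H))/2 = (−0.1512 + √127008)/2 ≈ 178.12 mm, so f ≈ 178 mm.

178 mm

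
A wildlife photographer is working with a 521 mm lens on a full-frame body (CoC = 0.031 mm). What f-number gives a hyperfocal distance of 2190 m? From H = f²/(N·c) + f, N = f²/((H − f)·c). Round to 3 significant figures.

f/4

Rearrange H = f²/(N·c) + f for N: N = f² / ((H − f)·c).
N = 521² / ((2190000 − 521) × 0.031) = 271441 / 67874 ≈ 4.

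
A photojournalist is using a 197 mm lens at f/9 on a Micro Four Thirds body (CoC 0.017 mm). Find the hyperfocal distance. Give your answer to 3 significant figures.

254 m

Hyperfocal distance H = f²/(N·c) + f = 197²/(9 × 0.017) + 197 = 38809/0.153 + 197 ≈ 253850.6 mm ≈ 254 m.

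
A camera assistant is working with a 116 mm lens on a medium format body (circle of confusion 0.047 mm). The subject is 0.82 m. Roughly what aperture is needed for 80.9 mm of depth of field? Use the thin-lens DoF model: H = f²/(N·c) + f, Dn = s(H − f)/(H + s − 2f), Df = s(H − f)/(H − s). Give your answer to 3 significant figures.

Write h = H − f = f²/(N·c). The thin-lens limits are Dn = s·h/(h + (s−f)) and Df = s·h/(h − (s−f)), so DoF = Df − Dn = 2·s·(s−f)·h / (h² − (s−f)²).
That is a quadratic in h: DoF·h² − 2·s·(s−f)·h − DoF·(s−f)² = 0 ⇒ h = (s−f)·(s + √(s² + DoF²)) / DoF = 704 × (820 + √(820² + 80.9²)) / 80.9 = 704 × (820 + 823.981) / 80.9 ≈ 14306 mm.
Then N = f²/(c·h) = 116² / (0.047 × 14306) = 13456 / 672.39 ≈ 20.

f/20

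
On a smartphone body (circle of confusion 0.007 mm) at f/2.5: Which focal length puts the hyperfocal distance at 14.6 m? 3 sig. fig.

From H = f²/(N·c) + f, with f ≪ H: f ≈ √(H·N·c) = √(14600 × 2.5 × 0.007) = √255.50 ≈ 15.98 mm.
The +f correction barely moves this — solving exactly, f² + N·c·f − N·c·H = 0 ⇒ f = (−N·c + √((N·c)² + 4·N·c·H))/2 = (−0.0175 + √1022.0)/2 ≈ 15.976 mm, so f ≈ 16.0 mm.

16.0 mm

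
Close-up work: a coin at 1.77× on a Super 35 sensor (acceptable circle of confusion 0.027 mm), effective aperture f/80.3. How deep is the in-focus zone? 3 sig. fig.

At magnification m, DoF ≈ 2·N_eff·c/m² = 2 × 80.3 × 0.027 / 1.77² = 4.336 / 3.133 ≈ 1.38 mm.

1.38 mm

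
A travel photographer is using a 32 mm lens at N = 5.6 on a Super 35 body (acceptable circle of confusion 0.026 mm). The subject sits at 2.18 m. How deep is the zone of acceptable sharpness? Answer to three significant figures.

1.47 m

Hyperfocal distance H = f²/(N·c) + f = 32²/(5.6 × 0.026) + 32 = 1024/0.1456 + 32 ≈ 7065.0 mm ≈ 7.065 m.
Near limit Dn = s·(H − f)/(H + s − 2f) = 2180 × (7065.0 − 32) / (7065.0 + 2180 − 2 × 32) = 2180 × 7033.0 / 9181.0 ≈ 1670.0 mm.
Far limit Df = s·(H − f)/(H − s) = 2180 × (7065.0 − 32) / (7065.0 − 2180) = 2180 × 7033.0 / 4885.0 ≈ 3138.6 mm.
Depth of field = Df − Dn = 3138.6 − 1670.0 ≈ 1468.6 mm ≈ 1.47 m.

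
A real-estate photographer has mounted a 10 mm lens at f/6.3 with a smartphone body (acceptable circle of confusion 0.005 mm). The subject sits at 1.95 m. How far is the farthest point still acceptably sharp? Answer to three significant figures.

5.01 m

Hyperfocal distance H = f²/(N·c) + f = 10²/(6.3 × 0.005) + 10 = 100/0.0315 + 10 ≈ 3184.6 mm ≈ 3.185 m.
Far limit Df = s·(H − f)/(H − s) = 1950 × (3184.6 − 10) / (3184.6 − 1950) = 1950 × 3174.6 / 1234.6 ≈ 5014.1 mm ≈ 5.01 m.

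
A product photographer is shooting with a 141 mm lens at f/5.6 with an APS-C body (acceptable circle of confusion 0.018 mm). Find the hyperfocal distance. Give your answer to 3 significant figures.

197 m

Hyperfocal distance H = f²/(N·c) + f = 141²/(5.6 × 0.018) + 141 = 19881/0.1008 + 141 ≈ 197373.1 mm ≈ 197 m.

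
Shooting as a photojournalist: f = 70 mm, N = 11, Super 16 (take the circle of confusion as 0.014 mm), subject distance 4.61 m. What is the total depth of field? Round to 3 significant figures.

Hyperfocal distance H = f²/(N·c) + f = 70²/(11 × 0.014) + 70 = 4900/0.154 + 70 ≈ 31888.2 mm ≈ 31.89 m.
Near limit Dn = s·(H − f)/(H + s − 2f) = 4610 × (31888.2 − 70) / (31888.2 + 4610 − 2 × 70) = 4610 × 31818.2 / 36358.2 ≈ 4034.4 mm.
Far limit Df = s·(H − f)/(H − s) = 4610 × (31888.2 − 70) / (31888.2 − 4610) = 4610 × 31818.2 / 27278.2 ≈ 5377.3 mm.
Depth of field = Df − Dn = 5377.3 − 4034.4 ≈ 1342.9 mm ≈ 1.34 m.

1.34 m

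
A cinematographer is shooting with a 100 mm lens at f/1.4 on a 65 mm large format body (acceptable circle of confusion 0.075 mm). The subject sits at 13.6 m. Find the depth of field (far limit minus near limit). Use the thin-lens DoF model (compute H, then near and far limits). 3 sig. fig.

3.93 m

Hyperfocal distance H = f²/(N·c) + f = 100²/(1.4 × 0.075) + 100 = 10000/0.105 + 100 ≈ 95338.1 mm ≈ 95.34 m.
Near limit Dn = s·(H − f)/(H + s − 2f) = 13600 × (95338.1 − 100) / (95338.1 + 13600 − 2 × 100) = 13600 × 95238.1 / 108738.1 ≈ 11911.5 mm.
Far limit Df = s·(H − f)/(H − s) = 13600 × (95338.1 − 100) / (95338.1 − 13600) = 13600 × 95238.1 / 81738.1 ≈ 15846.2 mm.
Depth of field = Df − Dn = 15846.2 − 11911.5 ≈ 3934.7 mm ≈ 3.93 m.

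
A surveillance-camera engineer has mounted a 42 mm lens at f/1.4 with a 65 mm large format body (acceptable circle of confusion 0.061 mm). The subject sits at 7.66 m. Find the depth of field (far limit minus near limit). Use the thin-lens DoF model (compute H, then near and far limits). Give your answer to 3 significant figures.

Hyperfocal distance H = f²/(N·c) + f = 42²/(1.4 × 0.061) + 42 = 1764/0.0854 + 42 ≈ 20697.7 mm ≈ 20.70 m.
Near limit Dn = s·(H − f)/(H + s − 2f) = 7660 × (20697.7 − 42) / (20697.7 + 7660 − 2 × 42) = 7660 × 20655.7 / 28273.7 ≈ 5596.1 mm.
Far limit Df = s·(H − f)/(H − s) = 7660 × (20697.7 − 42) / (20697.7 − 7660) = 7660 × 20655.7 / 13037.7 ≈ 12135.8 mm.
Depth of field = Df − Dn = 12135.8 − 5596.1 ≈ 6539.7 mm ≈ 6.54 m.

6.54 m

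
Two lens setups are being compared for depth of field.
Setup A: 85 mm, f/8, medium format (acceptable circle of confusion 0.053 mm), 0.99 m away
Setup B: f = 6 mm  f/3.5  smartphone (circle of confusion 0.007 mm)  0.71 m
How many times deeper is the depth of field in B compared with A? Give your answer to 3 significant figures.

Setup A: H = 85²/(8×0.053) + 85 ≈ 17125.1 mm; DoF = Df − Dn = 1045.53 − 940.07 ≈ 105.46 mm.
Setup B: H = 6²/(3.5×0.007) + 6 ≈ 1475.4 mm; DoF = Df − Dn = 1363.05 − 480.02 ≈ 883.03 mm.
Ratio = 883.03 / 105.46 ≈ 8.37.

8.37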